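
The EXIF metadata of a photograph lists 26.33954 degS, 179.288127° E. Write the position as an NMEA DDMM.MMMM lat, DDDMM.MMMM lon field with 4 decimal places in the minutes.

2620.3724,S / 17917.2876,E

Latitude: fractional part 0.339540 → 20.372400 minutes
Lon: 179° + 0.288127 × 60 = 179° 17.287620′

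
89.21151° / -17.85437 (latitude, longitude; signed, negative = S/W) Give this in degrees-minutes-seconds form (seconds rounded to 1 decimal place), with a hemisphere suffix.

φ: whole degrees 89; 12.69060′ → 12′ and 41.436″
Longitude is negative → W; |value| = 17.854370
λ: whole degrees 17; 51.26220′ → 51′ and 15.732″

89°12′41.4″ N, 17°51′15.7″ W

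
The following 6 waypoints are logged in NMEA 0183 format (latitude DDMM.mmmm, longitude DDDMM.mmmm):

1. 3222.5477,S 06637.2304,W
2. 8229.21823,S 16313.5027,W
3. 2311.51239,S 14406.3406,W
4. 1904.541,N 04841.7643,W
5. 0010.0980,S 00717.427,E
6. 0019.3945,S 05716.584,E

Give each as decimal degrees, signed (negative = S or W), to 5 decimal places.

1. -32.37580, -66.62051
2. -82.48697, -163.22505
3. -23.19187, -144.10568
4. 19.07568, -48.69607
5. -0.16830, 7.29045
6. -0.32324, 57.27640

Point 1:
  Lat: degrees = first 2 digits = 32, minutes = 22.5477; 32 + 22.5477/60 = 32.375795
  S → negative
  Longitude: split at 3 digits → 066° and 37.2304′; 66 + 37.2304/60 = 66.620507
  W → negative
Point 2:
  Latitude: degrees = first 2 digits = 82, minutes = 29.21823; 82 + 29.21823/60 = 82.486971
  S ⇒ negate
  λ: split at 3 digits → 163° and 13.5027′; 163 + 13.5027/60 = 163.225045
  W ⇒ negate
Point 3:
  Lat: split at 2 digits → 23° and 11.51239′; 23 + 11.51239/60 = 23.191873
  hemisphere S, so the sign is −
  Lon: degrees = first 3 digits = 144, minutes = 6.3406; 144 + 6.3406/60 = 144.105677
  W → negative
Point 4:
  Lat: degrees = first 2 digits = 19, minutes = 4.541; 19 + 4.541/60 = 19.075683
  N ⇒ keep positive
  Longitude: degrees = first 3 digits = 48, minutes = 41.7643; 48 + 41.7643/60 = 48.696072
  hemisphere W, so the sign is −
Point 5:
  Latitude: split at 2 digits → 00° and 10.098′; 0 + 10.098/60 = 0.168300
  hemisphere S, so the sign is −
  λ: degrees = first 3 digits = 7, minutes = 17.427; 7 + 17.427/60 = 7.290450
  E ⇒ keep positive
Point 6:
  φ: split at 2 digits → 00° and 19.3945′; 0 + 19.3945/60 = 0.323242
  S ⇒ negate
  Longitude: split at 3 digits → 057° and 16.584′; 57 + 16.584/60 = 57.276400
  E → positive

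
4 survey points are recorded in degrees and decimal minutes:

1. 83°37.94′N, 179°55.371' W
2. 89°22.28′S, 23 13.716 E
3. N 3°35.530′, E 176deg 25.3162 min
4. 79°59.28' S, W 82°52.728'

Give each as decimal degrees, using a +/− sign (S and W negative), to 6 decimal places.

1. 83.632333, -179.922850
2. -89.371333, 23.228600
3. 3.592167, 176.421937
4. -79.988000, -82.878800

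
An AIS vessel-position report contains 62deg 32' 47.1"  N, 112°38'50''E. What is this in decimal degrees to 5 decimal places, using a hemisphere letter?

Lat: 62° + 32/60 + 47.1/3600 = 62 + 0.533333 + 0.013083 = 62.546417
λ: 38′ + 50″ = 38.83333′; 112 + 38.83333/60 = 112.647222

62.54642° N, 112.64722° E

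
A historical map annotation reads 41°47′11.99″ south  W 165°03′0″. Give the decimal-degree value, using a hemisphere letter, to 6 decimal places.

Lat: 47′ + 11.99″ = 47.19983′; 41 + 47.19983/60 = 41.7866639
Lon: 165° + 3/60 + 0/3600 = 165 + 0.050000 + 0.000000 = 165.0500000

41.786664° S, 165.050000° W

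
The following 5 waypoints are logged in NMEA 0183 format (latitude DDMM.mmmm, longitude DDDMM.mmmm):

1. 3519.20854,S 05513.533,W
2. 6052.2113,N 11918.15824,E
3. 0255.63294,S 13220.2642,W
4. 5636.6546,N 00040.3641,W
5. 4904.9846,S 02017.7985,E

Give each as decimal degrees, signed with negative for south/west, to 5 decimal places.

1. -35.32014, -55.22555
2. 60.87019, 119.30264
3. -2.92722, -132.33774
4. 56.61091, -0.67274
5. -49.08308, 20.29664

Point 1:
  Lat: split at 2 digits → 35° and 19.20854′; 35 + 19.20854/60 = 35.320142
  S → negative
  Lon: split at 3 digits → 055° and 13.533′; 55 + 13.533/60 = 55.225550
  W → negative
Point 2:
  φ: split at 2 digits → 60° and 52.2113′; 60 + 52.2113/60 = 60.870188
  N → positive
  Lon: degrees = first 3 digits = 119, minutes = 18.15824; 119 + 18.15824/60 = 119.302637
  E → positive
Point 3:
  Lat: split at 2 digits → 02° and 55.63294′; 2 + 55.63294/60 = 2.927216
  S ⇒ negate
  Longitude: degrees = first 3 digits = 132, minutes = 20.2642; 132 + 20.2642/60 = 132.337737
  W ⇒ negate
Point 4:
  Latitude: split at 2 digits → 56° and 36.6546′; 56 + 36.6546/60 = 56.610910
  N ⇒ keep positive
  λ: split at 3 digits → 000° and 40.3641′; 0 + 40.3641/60 = 0.672735
  W → negative
Point 5:
  Latitude: split at 2 digits → 49° and 4.9846′; 49 + 4.9846/60 = 49.083077
  S ⇒ negate
  λ: split at 3 digits → 020° and 17.7985′; 20 + 17.7985/60 = 20.296642
  E ⇒ keep positive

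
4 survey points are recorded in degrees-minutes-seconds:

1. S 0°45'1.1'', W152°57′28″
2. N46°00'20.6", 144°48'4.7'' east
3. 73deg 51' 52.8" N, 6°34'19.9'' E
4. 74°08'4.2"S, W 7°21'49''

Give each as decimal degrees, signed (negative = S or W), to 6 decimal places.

1. -0.750306, -152.957778
2. 46.005722, 144.801306
3. 73.864667, 6.572194
4. -74.134500, -7.363611

Point 1:
  Lat: 45′ + 1.1″ = 45.01833′; 0 + 45.01833/60 = 0.7503056
  S → negative
  λ: 152° + 57/60 + 28/3600 = 152 + 0.950000 + 0.007778 = 152.9577778
  hemisphere W, so the sign is −
Point 2:
  Lat: 0′ + 20.6″ = 0.34333′; 46 + 0.34333/60 = 46.0057222
  N → positive
  Longitude: 144° + 48/60 + 4.7/3600 = 144 + 0.800000 + 0.001306 = 144.8013056
  E ⇒ keep positive
Point 3:
  φ: 73° + 51/60 + 52.8/3600 = 73 + 0.850000 + 0.014667 = 73.8646667
  N → positive
  λ: 6° + 34/60 + 19.9/3600 = 6 + 0.566667 + 0.005528 = 6.5721944
  E → positive
Point 4:
  Lat: 74° + 8/60 + 4.2/3600 = 74 + 0.133333 + 0.001167 = 74.1345000
  S ⇒ negate
  Lon: 7 + 21/60 + 49/3600 = 7.3636111
  W → negative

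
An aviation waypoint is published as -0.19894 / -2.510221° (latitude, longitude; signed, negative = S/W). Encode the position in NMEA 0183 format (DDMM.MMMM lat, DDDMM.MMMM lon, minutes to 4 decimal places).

Latitude is negative → S; |value| = 0.198940
Lat: 0° + 0.198940 × 60 = 0° 11.936400′
Longitude is negative → W; |value| = 2.510221
λ: 2° + 0.510221 × 60 = 2° 30.613260′

0011.9364,S / 00230.6133,W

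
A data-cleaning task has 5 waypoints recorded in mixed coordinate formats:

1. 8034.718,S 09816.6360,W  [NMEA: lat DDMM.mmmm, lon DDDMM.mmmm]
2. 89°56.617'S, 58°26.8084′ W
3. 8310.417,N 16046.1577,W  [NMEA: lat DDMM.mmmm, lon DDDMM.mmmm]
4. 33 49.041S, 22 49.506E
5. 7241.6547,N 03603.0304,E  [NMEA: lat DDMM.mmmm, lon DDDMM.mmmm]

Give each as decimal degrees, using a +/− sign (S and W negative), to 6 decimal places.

Point 1:
  Lat: split at 2 digits → 80° and 34.718′; 80 + 34.718/60 = 80.5786333
  S ⇒ negate
  λ: split at 3 digits → 098° and 16.636′; 98 + 16.636/60 = 98.2772667
  W ⇒ negate
Point 2:
  Latitude: 56.617′ = 0.943617°; total 89.9436167
  S ⇒ negate
  Longitude: 26.8084′ = 0.446807°; total 58.4468067
  W ⇒ negate
Point 3:
  Lat: degrees = first 2 digits = 83, minutes = 10.417; 83 + 10.417/60 = 83.1736167
  N → positive
  λ: split at 3 digits → 160° and 46.1577′; 160 + 46.1577/60 = 160.7692950
  hemisphere W, so the sign is −
Point 4:
  Latitude: 49.041′ = 0.817350°; total 33.8173500
  S → negative
  Longitude: 22 + 49.506/60 = 22.8251000
  E → positive
Point 5:
  φ: split at 2 digits → 72° and 41.6547′; 72 + 41.6547/60 = 72.6942450
  N → positive
  λ: split at 3 digits → 036° and 3.0304′; 36 + 3.0304/60 = 36.0505067
  E → positive

1. -80.578633, -98.277267
2. -89.943617, -58.446807
3. 83.173617, -160.769295
4. -33.817350, 22.825100
5. 72.694245, 36.050507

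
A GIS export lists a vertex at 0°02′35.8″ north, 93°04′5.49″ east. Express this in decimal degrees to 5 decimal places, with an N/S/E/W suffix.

0.04328° N, 93.06819° E

φ: 0° + 2/60 + 35.8/3600 = 0 + 0.033333 + 0.009944 = 0.043278
Lon: 93° + 4/60 + 5.49/3600 = 93 + 0.066667 + 0.001525 = 93.068192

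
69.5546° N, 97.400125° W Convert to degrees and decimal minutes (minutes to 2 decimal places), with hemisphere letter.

69° 33.28′ N, 97° 24.01′ W

φ: minutes = (69.554600 − 69) × 60 = 33.2760
λ: minutes = (97.400125 − 97) × 60 = 24.0075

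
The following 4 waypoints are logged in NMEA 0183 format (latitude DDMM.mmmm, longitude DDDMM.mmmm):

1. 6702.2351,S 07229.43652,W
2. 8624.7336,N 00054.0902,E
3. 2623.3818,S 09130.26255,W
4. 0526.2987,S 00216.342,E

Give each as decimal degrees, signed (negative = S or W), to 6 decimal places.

1. -67.037252, -72.490609
2. 86.412227, 0.901503
3. -26.389697, -91.504376
4. -5.438312, 2.272367

Point 1:
  Latitude: split at 2 digits → 67° and 2.2351′; 67 + 2.2351/60 = 67.0372517
  S → negative
  λ: split at 3 digits → 072° and 29.43652′; 72 + 29.43652/60 = 72.4906087
  hemisphere W, so the sign is −
Point 2:
  Latitude: degrees = first 2 digits = 86, minutes = 24.7336; 86 + 24.7336/60 = 86.4122267
  N → positive
  λ: split at 3 digits → 000° and 54.0902′; 0 + 54.0902/60 = 0.9015033
  E ⇒ keep positive
Point 3:
  Lat: degrees = first 2 digits = 26, minutes = 23.3818; 26 + 23.3818/60 = 26.3896967
  S ⇒ negate
  Lon: split at 3 digits → 091° and 30.26255′; 91 + 30.26255/60 = 91.5043758
  hemisphere W, so the sign is −
Point 4:
  Lat: split at 2 digits → 05° and 26.2987′; 5 + 26.2987/60 = 5.4383117
  S → negative
  Longitude: split at 3 digits → 002° and 16.342′; 2 + 16.342/60 = 2.2723667
  E → positive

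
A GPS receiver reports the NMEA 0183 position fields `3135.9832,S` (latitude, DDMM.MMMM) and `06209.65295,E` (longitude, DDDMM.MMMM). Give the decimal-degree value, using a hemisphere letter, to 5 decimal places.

φ: split at 2 digits → 31° and 35.9832′; 31 + 35.9832/60 = 31.599720
Lon: split at 3 digits → 062° and 9.65295′; 62 + 9.65295/60 = 62.160883

31.59972° S, 62.16088° E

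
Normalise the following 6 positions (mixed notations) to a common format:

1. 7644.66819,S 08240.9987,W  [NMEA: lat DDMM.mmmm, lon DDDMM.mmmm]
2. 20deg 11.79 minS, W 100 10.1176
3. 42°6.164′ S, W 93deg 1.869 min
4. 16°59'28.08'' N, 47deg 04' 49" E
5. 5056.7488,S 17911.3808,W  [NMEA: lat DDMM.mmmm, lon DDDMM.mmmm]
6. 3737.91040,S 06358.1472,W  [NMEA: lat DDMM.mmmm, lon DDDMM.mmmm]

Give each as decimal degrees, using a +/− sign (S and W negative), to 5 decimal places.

1. -76.74447, -82.68331
2. -20.19650, -100.16863
3. -42.10273, -93.03115
4. 16.99113, 47.08028
5. -50.94581, -179.18968
6. -37.63184, -63.96912

Point 1:
  φ: split at 2 digits → 76° and 44.66819′; 76 + 44.66819/60 = 76.744470
  S → negative
  λ: split at 3 digits → 082° and 40.9987′; 82 + 40.9987/60 = 82.683312
  W ⇒ negate
Point 2:
  Latitude: 11.79′ = 0.196500°; total 20.196500
  hemisphere S, so the sign is −
  λ: 10.1176′ = 0.168627°; total 100.168627
  W ⇒ negate
Point 3:
  Lat: 6.164′ = 0.102733°; total 42.102733
  hemisphere S, so the sign is −
  Lon: 93 + 1.869/60 = 93.031150
  W → negative
Point 4:
  φ: 59′ + 28.08″ = 59.46800′; 16 + 59.46800/60 = 16.991133
  N ⇒ keep positive
  Longitude: 47 + 4/60 + 49/3600 = 47.080278
  E → positive
Point 5:
  Latitude: split at 2 digits → 50° and 56.7488′; 50 + 56.7488/60 = 50.945813
  hemisphere S, so the sign is −
  λ: split at 3 digits → 179° and 11.3808′; 179 + 11.3808/60 = 179.189680
  W ⇒ negate
Point 6:
  φ: split at 2 digits → 37° and 37.9104′; 37 + 37.9104/60 = 37.631840
  S ⇒ negate
  λ: split at 3 digits → 063° and 58.1472′; 63 + 58.1472/60 = 63.969120
  W ⇒ negate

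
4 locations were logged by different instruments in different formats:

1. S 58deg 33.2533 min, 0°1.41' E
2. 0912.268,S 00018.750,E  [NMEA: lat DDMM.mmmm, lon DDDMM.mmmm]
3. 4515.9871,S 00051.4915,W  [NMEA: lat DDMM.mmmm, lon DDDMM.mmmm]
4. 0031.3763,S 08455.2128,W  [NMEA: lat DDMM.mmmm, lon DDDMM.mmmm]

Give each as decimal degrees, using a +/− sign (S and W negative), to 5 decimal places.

Point 1:
  Lat: 58 + 33.2533/60 = 58.554222
  hemisphere S, so the sign is −
  λ: 1.41′ = 0.023500°; total 0.023500
  E ⇒ keep positive
Point 2:
  Latitude: split at 2 digits → 09° and 12.268′; 9 + 12.268/60 = 9.204467
  S → negative
  Lon: degrees = first 3 digits = 0, minutes = 18.75; 0 + 18.75/60 = 0.312500
  E → positive
Point 3:
  φ: degrees = first 2 digits = 45, minutes = 15.9871; 45 + 15.9871/60 = 45.266452
  S → negative
  Lon: degrees = first 3 digits = 0, minutes = 51.4915; 0 + 51.4915/60 = 0.858192
  hemisphere W, so the sign is −
Point 4:
  Latitude: split at 2 digits → 00° and 31.3763′; 0 + 31.3763/60 = 0.522938
  S ⇒ negate
  λ: split at 3 digits → 084° and 55.2128′; 84 + 55.2128/60 = 84.920213
  W → negative

1. -58.55422, 0.02350
2. -9.20447, 0.31250
3. -45.26645, -0.85819
4. -0.52294, -84.92021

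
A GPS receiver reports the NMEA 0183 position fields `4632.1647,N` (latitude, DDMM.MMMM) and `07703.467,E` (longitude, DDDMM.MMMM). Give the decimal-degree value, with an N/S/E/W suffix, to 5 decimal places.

Latitude: degrees = first 2 digits = 46, minutes = 32.1647; 46 + 32.1647/60 = 46.536078
Lon: degrees = first 3 digits = 77, minutes = 3.467; 77 + 3.467/60 = 77.057783

46.53608° N, 77.05778° E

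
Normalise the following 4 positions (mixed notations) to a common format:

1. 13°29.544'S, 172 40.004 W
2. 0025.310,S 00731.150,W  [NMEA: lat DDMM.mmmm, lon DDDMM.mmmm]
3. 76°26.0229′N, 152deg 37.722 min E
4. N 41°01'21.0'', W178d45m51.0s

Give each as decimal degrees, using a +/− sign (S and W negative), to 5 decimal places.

1. -13.49240, -172.66673
2. -0.42183, -7.51917
3. 76.43372, 152.62870
4. 41.02250, -178.76417

Point 1:
  φ: 29.544′ = 0.492400°; total 13.492400
  hemisphere S, so the sign is −
  Lon: 172 + 40.004/60 = 172.666733
  W → negative
Point 2:
  Latitude: split at 2 digits → 00° and 25.31′; 0 + 25.31/60 = 0.421833
  S → negative
  Lon: degrees = first 3 digits = 7, minutes = 31.15; 7 + 31.15/60 = 7.519167
  W ⇒ negate
Point 3:
  φ: 76 + 26.0229/60 = 76.433715
  N ⇒ keep positive
  λ: 152 + 37.722/60 = 152.628700
  E → positive
Point 4:
  Lat: 41 + 1/60 + 21/3600 = 41.022500
  N ⇒ keep positive
  Longitude: 45′ + 51″ = 45.85000′; 178 + 45.85000/60 = 178.764167
  hemisphere W, so the sign is −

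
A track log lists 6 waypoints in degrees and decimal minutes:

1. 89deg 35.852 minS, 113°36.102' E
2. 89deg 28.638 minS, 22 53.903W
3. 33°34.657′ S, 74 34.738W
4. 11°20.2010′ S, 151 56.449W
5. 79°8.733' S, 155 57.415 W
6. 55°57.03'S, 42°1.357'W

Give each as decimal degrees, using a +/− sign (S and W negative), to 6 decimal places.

Point 1:
  Lat: 35.852′ = 0.597533°; total 89.5975333
  S ⇒ negate
  λ: 36.102′ = 0.601700°; total 113.6017000
  E → positive
Point 2:
  Lat: 28.638′ = 0.477300°; total 89.4773000
  S ⇒ negate
  Lon: 22 + 53.903/60 = 22.8983833
  W ⇒ negate
Point 3:
  Latitude: 34.657′ = 0.577617°; total 33.5776167
  hemisphere S, so the sign is −
  Longitude: 34.738′ = 0.578967°; total 74.5789667
  W → negative
Point 4:
  Latitude: 11 + 20.201/60 = 11.3366833
  S ⇒ negate
  Lon: 56.449′ = 0.940817°; total 151.9408167
  W ⇒ negate
Point 5:
  Lat: 8.733′ = 0.145550°; total 79.1455500
  S ⇒ negate
  Lon: 155 + 57.415/60 = 155.9569167
  W ⇒ negate
Point 6:
  Lat: 57.03′ = 0.950500°; total 55.9505000
  S ⇒ negate
  Lon: 1.357′ = 0.022617°; total 42.0226167
  hemisphere W, so the sign is −

1. -89.597533, 113.601700
2. -89.477300, -22.898383
3. -33.577617, -74.578967
4. -11.336683, -151.940817
5. -79.145550, -155.956917
6. -55.950500, -42.022617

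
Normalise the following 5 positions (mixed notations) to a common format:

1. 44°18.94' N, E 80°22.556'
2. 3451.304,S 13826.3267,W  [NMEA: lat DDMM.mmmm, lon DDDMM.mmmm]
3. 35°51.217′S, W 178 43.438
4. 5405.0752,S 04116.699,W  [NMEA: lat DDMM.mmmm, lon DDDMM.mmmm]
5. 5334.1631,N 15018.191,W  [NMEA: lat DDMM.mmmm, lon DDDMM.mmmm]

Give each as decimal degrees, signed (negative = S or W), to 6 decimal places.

Point 1:
  Latitude: 44 + 18.94/60 = 44.3156667
  N → positive
  Lon: 80 + 22.556/60 = 80.3759333
  E ⇒ keep positive
Point 2:
  φ: degrees = first 2 digits = 34, minutes = 51.304; 34 + 51.304/60 = 34.8550667
  S → negative
  λ: split at 3 digits → 138° and 26.3267′; 138 + 26.3267/60 = 138.4387783
  hemisphere W, so the sign is −
Point 3:
  Latitude: 51.217′ = 0.853617°; total 35.8536167
  hemisphere S, so the sign is −
  Lon: 43.438′ = 0.723967°; total 178.7239667
  W → negative
Point 4:
  φ: split at 2 digits → 54° and 5.0752′; 54 + 5.0752/60 = 54.0845867
  S → negative
  Longitude: degrees = first 3 digits = 41, minutes = 16.699; 41 + 16.699/60 = 41.2783167
  W ⇒ negate
Point 5:
  Lat: split at 2 digits → 53° and 34.1631′; 53 + 34.1631/60 = 53.5693850
  N ⇒ keep positive
  Longitude: split at 3 digits → 150° and 18.191′; 150 + 18.191/60 = 150.3031833
  W ⇒ negate

1. 44.315667, 80.375933
2. -34.855067, -138.438778
3. -35.853617, -178.723967
4. -54.084587, -41.278317
5. 53.569385, -150.303183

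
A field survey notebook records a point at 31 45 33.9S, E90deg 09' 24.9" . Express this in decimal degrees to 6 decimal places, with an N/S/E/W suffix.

φ: 45′ + 33.9″ = 45.56500′; 31 + 45.56500/60 = 31.7594167
Lon: 90° + 9/60 + 24.9/3600 = 90 + 0.150000 + 0.006917 = 90.1569167

31.759417° S, 90.156917° E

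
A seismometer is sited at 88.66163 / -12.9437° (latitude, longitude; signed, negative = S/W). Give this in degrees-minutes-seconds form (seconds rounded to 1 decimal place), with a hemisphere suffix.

Lat: whole degrees 88; 39.69780′ → 39′ and 41.868″
Longitude is negative → W; |value| = 12.943700
Longitude: 0.943700 × 60 = 56.62200′ → 56′, remainder × 60 = 37.320″

88°39′41.9″ N, 12°56′37.3″ W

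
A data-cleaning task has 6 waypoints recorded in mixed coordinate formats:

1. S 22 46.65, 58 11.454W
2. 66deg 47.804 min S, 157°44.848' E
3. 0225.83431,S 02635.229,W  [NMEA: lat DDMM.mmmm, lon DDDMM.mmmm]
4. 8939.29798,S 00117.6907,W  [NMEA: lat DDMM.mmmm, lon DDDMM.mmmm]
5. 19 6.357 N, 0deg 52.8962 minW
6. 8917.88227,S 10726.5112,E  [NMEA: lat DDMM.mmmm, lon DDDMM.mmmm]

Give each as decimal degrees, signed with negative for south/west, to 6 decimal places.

1. -22.777500, -58.190900
2. -66.796733, 157.747467
3. -2.430572, -26.587150
4. -89.654966, -1.294845
5. 19.105950, -0.881603
6. -89.298038, 107.441853

Point 1:
  Lat: 46.65′ = 0.777500°; total 22.7775000
  hemisphere S, so the sign is −
  Longitude: 58 + 11.454/60 = 58.1909000
  W ⇒ negate
Point 2:
  Lat: 66 + 47.804/60 = 66.7967333
  hemisphere S, so the sign is −
  λ: 44.848′ = 0.747467°; total 157.7474667
  E ⇒ keep positive
Point 3:
  Latitude: degrees = first 2 digits = 2, minutes = 25.83431; 2 + 25.83431/60 = 2.4305718
  S ⇒ negate
  Lon: degrees = first 3 digits = 26, minutes = 35.229; 26 + 35.229/60 = 26.5871500
  W → negative
Point 4:
  Lat: split at 2 digits → 89° and 39.29798′; 89 + 39.29798/60 = 89.6549663
  S → negative
  Lon: degrees = first 3 digits = 1, minutes = 17.6907; 1 + 17.6907/60 = 1.2948450
  W → negative
Point 5:
  φ: 19 + 6.357/60 = 19.1059500
  N ⇒ keep positive
  λ: 52.8962′ = 0.881603°; total 0.8816033
  W ⇒ negate
Point 6:
  Lat: degrees = first 2 digits = 89, minutes = 17.88227; 89 + 17.88227/60 = 89.2980378
  S → negative
  Longitude: degrees = first 3 digits = 107, minutes = 26.5112; 107 + 26.5112/60 = 107.4418533
  E ⇒ keep positive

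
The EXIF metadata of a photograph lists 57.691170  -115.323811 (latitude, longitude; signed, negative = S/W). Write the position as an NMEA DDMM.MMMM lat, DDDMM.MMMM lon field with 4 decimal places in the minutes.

φ: 57° + 0.691170 × 60 = 57° 41.470200′
Longitude is negative → W; |value| = 115.323811
λ: fractional part 0.323811 → 19.428660 minutes

5741.4702,N / 11519.4287,W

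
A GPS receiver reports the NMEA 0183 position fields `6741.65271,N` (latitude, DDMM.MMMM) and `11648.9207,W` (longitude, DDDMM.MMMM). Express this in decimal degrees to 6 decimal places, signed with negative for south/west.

67.694212, -116.815345

Latitude: split at 2 digits → 67° and 41.65271′; 67 + 41.65271/60 = 67.6942118
N ⇒ keep positive
λ: split at 3 digits → 116° and 48.9207′; 116 + 48.9207/60 = 116.8153450
W ⇒ negate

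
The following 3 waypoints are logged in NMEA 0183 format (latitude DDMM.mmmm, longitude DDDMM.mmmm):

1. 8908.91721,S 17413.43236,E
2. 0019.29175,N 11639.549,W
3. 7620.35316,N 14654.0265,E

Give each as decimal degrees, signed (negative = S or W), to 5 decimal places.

Point 1:
  Lat: degrees = first 2 digits = 89, minutes = 8.91721; 89 + 8.91721/60 = 89.148620
  hemisphere S, so the sign is −
  λ: degrees = first 3 digits = 174, minutes = 13.43236; 174 + 13.43236/60 = 174.223873
  E → positive
Point 2:
  φ: degrees = first 2 digits = 0, minutes = 19.29175; 0 + 19.29175/60 = 0.321529
  N → positive
  λ: degrees = first 3 digits = 116, minutes = 39.549; 116 + 39.549/60 = 116.659150
  W → negative
Point 3:
  Lat: degrees = first 2 digits = 76, minutes = 20.35316; 76 + 20.35316/60 = 76.339219
  N ⇒ keep positive
  Lon: degrees = first 3 digits = 146, minutes = 54.0265; 146 + 54.0265/60 = 146.900442
  E ⇒ keep positive

1. -89.14862, 174.22387
2. 0.32153, -116.65915
3. 76.33922, 146.90044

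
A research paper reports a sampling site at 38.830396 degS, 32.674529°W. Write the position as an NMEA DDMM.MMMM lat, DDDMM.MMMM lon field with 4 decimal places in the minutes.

3849.8238,S / 03240.4717,W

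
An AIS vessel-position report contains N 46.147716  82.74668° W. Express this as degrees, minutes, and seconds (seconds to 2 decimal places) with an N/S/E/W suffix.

46°08′51.78″ N, 82°44′48.05″ W

Latitude: 0.147716° → 8.86296′; 0.86296 × 60 = 51.7776″
Longitude: 0.746680 × 60 = 44.80080′ → 44′, remainder × 60 = 48.0480″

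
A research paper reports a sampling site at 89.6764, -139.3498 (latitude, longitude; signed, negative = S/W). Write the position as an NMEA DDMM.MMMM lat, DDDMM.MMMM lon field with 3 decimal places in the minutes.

8940.584,N / 13920.988,W

Latitude: fractional part 0.676400 → 40.58400 minutes
Longitude is negative → W; |value| = 139.349800
λ: minutes = (139.349800 − 139) × 60 = 20.98800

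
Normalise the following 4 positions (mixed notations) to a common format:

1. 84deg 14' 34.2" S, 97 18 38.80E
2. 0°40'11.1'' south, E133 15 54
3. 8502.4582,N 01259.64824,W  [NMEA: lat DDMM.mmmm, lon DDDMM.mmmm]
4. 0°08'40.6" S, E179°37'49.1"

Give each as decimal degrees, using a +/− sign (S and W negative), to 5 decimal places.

Point 1:
  Lat: 84 + 14/60 + 34.2/3600 = 84.242833
  S → negative
  λ: 97° + 18/60 + 38.8/3600 = 97 + 0.300000 + 0.010778 = 97.310778
  E ⇒ keep positive
Point 2:
  Latitude: 0 + 40/60 + 11.1/3600 = 0.669750
  S ⇒ negate
  Lon: 133° + 15/60 + 54/3600 = 133 + 0.250000 + 0.015000 = 133.265000
  E ⇒ keep positive
Point 3:
  Latitude: degrees = first 2 digits = 85, minutes = 2.4582; 85 + 2.4582/60 = 85.040970
  N ⇒ keep positive
  Longitude: degrees = first 3 digits = 12, minutes = 59.64824; 12 + 59.64824/60 = 12.994137
  W ⇒ negate
Point 4:
  Latitude: 0° + 8/60 + 40.6/3600 = 0 + 0.133333 + 0.011278 = 0.144611
  S → negative
  λ: 179 + 37/60 + 49.1/3600 = 179.630306
  E → positive

1. -84.24283, 97.31078
2. -0.66975, 133.26500
3. 85.04097, -12.99414
4. -0.14461, 179.63031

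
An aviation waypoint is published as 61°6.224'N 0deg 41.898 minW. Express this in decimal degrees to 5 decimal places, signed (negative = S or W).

61.10373, -0.69830

Lat: 6.224′ = 0.103733°; total 61.103733
N → positive
Lon: 41.898′ = 0.698300°; total 0.698300
W → negative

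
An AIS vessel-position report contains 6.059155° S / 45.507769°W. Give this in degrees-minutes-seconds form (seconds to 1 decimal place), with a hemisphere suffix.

Latitude: 0.059155° → 3.54930′; 0.54930 × 60 = 32.958″
Longitude: whole degrees 45; 30.46614′ → 30′ and 27.968″

6°03′33.0″ S, 45°30′28.0″ W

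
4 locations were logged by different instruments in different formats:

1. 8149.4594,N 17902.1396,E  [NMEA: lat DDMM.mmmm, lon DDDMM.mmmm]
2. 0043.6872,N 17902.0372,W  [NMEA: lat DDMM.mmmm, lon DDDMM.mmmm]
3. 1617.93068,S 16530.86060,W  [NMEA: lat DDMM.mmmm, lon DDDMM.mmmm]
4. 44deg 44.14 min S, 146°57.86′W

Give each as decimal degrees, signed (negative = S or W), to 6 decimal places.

1. 81.824323, 179.035660
2. 0.728120, -179.033953
3. -16.298845, -165.514343
4. -44.735667, -146.964333

Point 1:
  Latitude: split at 2 digits → 81° and 49.4594′; 81 + 49.4594/60 = 81.8243233
  N → positive
  λ: degrees = first 3 digits = 179, minutes = 2.1396; 179 + 2.1396/60 = 179.0356600
  E → positive
Point 2:
  Latitude: degrees = first 2 digits = 0, minutes = 43.6872; 0 + 43.6872/60 = 0.7281200
  N ⇒ keep positive
  Longitude: split at 3 digits → 179° and 2.0372′; 179 + 2.0372/60 = 179.0339533
  W → negative
Point 3:
  φ: split at 2 digits → 16° and 17.93068′; 16 + 17.93068/60 = 16.2988447
  S ⇒ negate
  λ: degrees = first 3 digits = 165, minutes = 30.8606; 165 + 30.8606/60 = 165.5143433
  W → negative
Point 4:
  φ: 44 + 44.14/60 = 44.7356667
  S → negative
  Lon: 146 + 57.86/60 = 146.9643333
  hemisphere W, so the sign is −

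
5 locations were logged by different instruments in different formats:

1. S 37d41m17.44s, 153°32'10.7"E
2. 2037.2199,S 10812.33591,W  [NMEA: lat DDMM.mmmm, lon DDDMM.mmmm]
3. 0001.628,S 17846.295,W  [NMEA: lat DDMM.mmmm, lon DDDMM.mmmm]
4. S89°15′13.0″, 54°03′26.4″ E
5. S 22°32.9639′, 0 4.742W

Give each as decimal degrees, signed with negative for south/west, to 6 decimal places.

Point 1:
  Latitude: 41′ + 17.44″ = 41.29067′; 37 + 41.29067/60 = 37.6881778
  S → negative
  Longitude: 32′ + 10.7″ = 32.17833′; 153 + 32.17833/60 = 153.5363056
  E ⇒ keep positive
Point 2:
  Lat: split at 2 digits → 20° and 37.2199′; 20 + 37.2199/60 = 20.6203317
  hemisphere S, so the sign is −
  Lon: degrees = first 3 digits = 108, minutes = 12.33591; 108 + 12.33591/60 = 108.2055985
  hemisphere W, so the sign is −
Point 3:
  Lat: degrees = first 2 digits = 0, minutes = 1.628; 0 + 1.628/60 = 0.0271333
  S → negative
  λ: degrees = first 3 digits = 178, minutes = 46.295; 178 + 46.295/60 = 178.7715833
  W → negative
Point 4:
  φ: 89° + 15/60 + 13/3600 = 89 + 0.250000 + 0.003611 = 89.2536111
  hemisphere S, so the sign is −
  λ: 3′ + 26.4″ = 3.44000′; 54 + 3.44000/60 = 54.0573333
  E ⇒ keep positive
Point 5:
  Lat: 22 + 32.9639/60 = 22.5493983
  S → negative
  λ: 0 + 4.742/60 = 0.0790333
  W ⇒ negate

1. -37.688178, 153.536306
2. -20.620332, -108.205599
3. -0.027133, -178.771583
4. -89.253611, 54.057333
5. -22.549398, -0.079033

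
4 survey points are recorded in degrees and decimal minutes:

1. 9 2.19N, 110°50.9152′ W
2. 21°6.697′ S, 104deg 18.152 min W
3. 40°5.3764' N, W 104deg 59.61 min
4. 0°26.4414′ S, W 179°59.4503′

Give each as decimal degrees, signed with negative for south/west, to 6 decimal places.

Point 1:
  Lat: 2.19′ = 0.036500°; total 9.0365000
  N → positive
  Lon: 110 + 50.9152/60 = 110.8485867
  W ⇒ negate
Point 2:
  φ: 6.697′ = 0.111617°; total 21.1116167
  S ⇒ negate
  λ: 18.152′ = 0.302533°; total 104.3025333
  hemisphere W, so the sign is −
Point 3:
  Lat: 40 + 5.3764/60 = 40.0896067
  N ⇒ keep positive
  Lon: 104 + 59.61/60 = 104.9935000
  hemisphere W, so the sign is −
Point 4:
  Latitude: 0 + 26.4414/60 = 0.4406900
  S → negative
  Lon: 179 + 59.4503/60 = 179.9908383
  hemisphere W, so the sign is −

1. 9.036500, -110.848587
2. -21.111617, -104.302533
3. 40.089607, -104.993500
4. -0.440690, -179.990838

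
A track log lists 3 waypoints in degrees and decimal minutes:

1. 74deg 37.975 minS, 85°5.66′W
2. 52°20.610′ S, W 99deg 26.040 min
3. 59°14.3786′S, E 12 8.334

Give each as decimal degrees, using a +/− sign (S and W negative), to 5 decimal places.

Point 1:
  Latitude: 74 + 37.975/60 = 74.632917
  S ⇒ negate
  λ: 5.66′ = 0.094333°; total 85.094333
  hemisphere W, so the sign is −
Point 2:
  Lat: 52 + 20.61/60 = 52.343500
  S ⇒ negate
  λ: 26.04′ = 0.434000°; total 99.434000
  W ⇒ negate
Point 3:
  Lat: 59 + 14.3786/60 = 59.239643
  S ⇒ negate
  Longitude: 12 + 8.334/60 = 12.138900
  E ⇒ keep positive

1. -74.63292, -85.09433
2. -52.34350, -99.43400
3. -59.23964, 12.13890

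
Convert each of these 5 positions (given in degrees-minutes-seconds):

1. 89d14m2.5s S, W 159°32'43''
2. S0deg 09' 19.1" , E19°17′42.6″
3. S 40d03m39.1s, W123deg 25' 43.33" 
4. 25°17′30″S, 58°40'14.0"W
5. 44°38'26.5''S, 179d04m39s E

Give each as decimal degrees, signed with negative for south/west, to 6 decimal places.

Point 1:
  Latitude: 89 + 14/60 + 2.5/3600 = 89.2340278
  hemisphere S, so the sign is −
  λ: 32′ + 43″ = 32.71667′; 159 + 32.71667/60 = 159.5452778
  W ⇒ negate
Point 2:
  Latitude: 9′ + 19.1″ = 9.31833′; 0 + 9.31833/60 = 0.1553056
  S → negative
  Lon: 17′ + 42.6″ = 17.71000′; 19 + 17.71000/60 = 19.2951667
  E → positive
Point 3:
  Latitude: 3′ + 39.1″ = 3.65167′; 40 + 3.65167/60 = 40.0608611
  S → negative
  λ: 25′ + 43.33″ = 25.72217′; 123 + 25.72217/60 = 123.4287028
  W → negative
Point 4:
  φ: 25 + 17/60 + 30/3600 = 25.2916667
  S ⇒ negate
  Lon: 58° + 40/60 + 14/3600 = 58 + 0.666667 + 0.003889 = 58.6705556
  W → negative
Point 5:
  Lat: 44 + 38/60 + 26.5/3600 = 44.6406944
  S ⇒ negate
  Longitude: 4′ + 39″ = 4.65000′; 179 + 4.65000/60 = 179.0775000
  E → positive

1. -89.234028, -159.545278
2. -0.155306, 19.295167
3. -40.060861, -123.428703
4. -25.291667, -58.670556
5. -44.640694, 179.077500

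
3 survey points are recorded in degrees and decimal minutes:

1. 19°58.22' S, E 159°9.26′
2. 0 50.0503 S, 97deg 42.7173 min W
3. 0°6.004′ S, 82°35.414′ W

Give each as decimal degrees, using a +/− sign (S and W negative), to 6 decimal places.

Point 1:
  Lat: 19 + 58.22/60 = 19.9703333
  S → negative
  λ: 9.26′ = 0.154333°; total 159.1543333
  E ⇒ keep positive
Point 2:
  φ: 50.0503′ = 0.834172°; total 0.8341717
  S ⇒ negate
  λ: 42.7173′ = 0.711955°; total 97.7119550
  hemisphere W, so the sign is −
Point 3:
  φ: 6.004′ = 0.100067°; total 0.1000667
  S ⇒ negate
  Longitude: 35.414′ = 0.590233°; total 82.5902333
  W → negative

1. -19.970333, 159.154333
2. -0.834172, -97.711955
3. -0.100067, -82.590233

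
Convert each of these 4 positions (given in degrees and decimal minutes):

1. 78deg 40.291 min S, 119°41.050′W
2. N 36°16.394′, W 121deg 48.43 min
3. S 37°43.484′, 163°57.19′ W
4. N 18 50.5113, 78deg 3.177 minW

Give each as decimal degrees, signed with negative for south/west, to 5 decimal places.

1. -78.67152, -119.68417
2. 36.27323, -121.80717
3. -37.72473, -163.95317
4. 18.84186, -78.05295

Point 1:
  Lat: 78 + 40.291/60 = 78.671517
  S → negative
  λ: 119 + 41.05/60 = 119.684167
  hemisphere W, so the sign is −
Point 2:
  Lat: 16.394′ = 0.273233°; total 36.273233
  N → positive
  Lon: 121 + 48.43/60 = 121.807167
  W → negative
Point 3:
  φ: 37 + 43.484/60 = 37.724733
  hemisphere S, so the sign is −
  Lon: 163 + 57.19/60 = 163.953167
  hemisphere W, so the sign is −
Point 4:
  φ: 50.5113′ = 0.841855°; total 18.841855
  N ⇒ keep positive
  Lon: 3.177′ = 0.052950°; total 78.052950
  W ⇒ negate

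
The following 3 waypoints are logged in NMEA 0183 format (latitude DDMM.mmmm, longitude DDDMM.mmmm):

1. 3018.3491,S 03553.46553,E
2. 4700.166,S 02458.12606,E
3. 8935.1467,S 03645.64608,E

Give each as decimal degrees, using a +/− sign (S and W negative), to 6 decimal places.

Point 1:
  Latitude: degrees = first 2 digits = 30, minutes = 18.3491; 30 + 18.3491/60 = 30.3058183
  hemisphere S, so the sign is −
  Lon: split at 3 digits → 035° and 53.46553′; 35 + 53.46553/60 = 35.8910922
  E → positive
Point 2:
  Lat: split at 2 digits → 47° and 0.166′; 47 + 0.166/60 = 47.0027667
  hemisphere S, so the sign is −
  λ: split at 3 digits → 024° and 58.12606′; 24 + 58.12606/60 = 24.9687677
  E ⇒ keep positive
Point 3:
  φ: split at 2 digits → 89° and 35.1467′; 89 + 35.1467/60 = 89.5857783
  S → negative
  Lon: split at 3 digits → 036° and 45.64608′; 36 + 45.64608/60 = 36.7607680
  E → positive

1. -30.305818, 35.891092
2. -47.002767, 24.968768
3. -89.585778, 36.760768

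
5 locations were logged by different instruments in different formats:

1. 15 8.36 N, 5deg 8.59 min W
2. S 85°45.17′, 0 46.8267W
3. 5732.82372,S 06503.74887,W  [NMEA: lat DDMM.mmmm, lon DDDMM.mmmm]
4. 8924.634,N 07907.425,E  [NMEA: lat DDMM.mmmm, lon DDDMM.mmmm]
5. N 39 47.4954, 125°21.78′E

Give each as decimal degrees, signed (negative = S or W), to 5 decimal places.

1. 15.13933, -5.14317
2. -85.75283, -0.78045
3. -57.54706, -65.06248
4. 89.41057, 79.12375
5. 39.79159, 125.36300

Point 1:
  Latitude: 8.36′ = 0.139333°; total 15.139333
  N ⇒ keep positive
  Lon: 5 + 8.59/60 = 5.143167
  W → negative
Point 2:
  φ: 85 + 45.17/60 = 85.752833
  hemisphere S, so the sign is −
  Longitude: 46.8267′ = 0.780445°; total 0.780445
  hemisphere W, so the sign is −
Point 3:
  Lat: split at 2 digits → 57° and 32.82372′; 57 + 32.82372/60 = 57.547062
  S → negative
  Longitude: split at 3 digits → 065° and 3.74887′; 65 + 3.74887/60 = 65.062481
  W ⇒ negate
Point 4:
  φ: split at 2 digits → 89° and 24.634′; 89 + 24.634/60 = 89.410567
  N → positive
  Longitude: split at 3 digits → 079° and 7.425′; 79 + 7.425/60 = 79.123750
  E → positive
Point 5:
  Latitude: 39 + 47.4954/60 = 39.791590
  N → positive
  Lon: 125 + 21.78/60 = 125.363000
  E → positive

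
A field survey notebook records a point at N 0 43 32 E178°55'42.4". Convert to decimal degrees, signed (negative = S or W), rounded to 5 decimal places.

0.72556, 178.92844

Latitude: 0 + 43/60 + 32/3600 = 0.725556
N ⇒ keep positive
λ: 178 + 55/60 + 42.4/3600 = 178.928444
E → positive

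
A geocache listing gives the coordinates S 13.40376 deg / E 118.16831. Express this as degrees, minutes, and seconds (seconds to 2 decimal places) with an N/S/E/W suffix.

13°24′13.54″ S, 118°10′5.92″ E

φ: whole degrees 13; 24.22560′ → 24′ and 13.5360″
Lon: whole degrees 118; 10.09860′ → 10′ and 5.9160″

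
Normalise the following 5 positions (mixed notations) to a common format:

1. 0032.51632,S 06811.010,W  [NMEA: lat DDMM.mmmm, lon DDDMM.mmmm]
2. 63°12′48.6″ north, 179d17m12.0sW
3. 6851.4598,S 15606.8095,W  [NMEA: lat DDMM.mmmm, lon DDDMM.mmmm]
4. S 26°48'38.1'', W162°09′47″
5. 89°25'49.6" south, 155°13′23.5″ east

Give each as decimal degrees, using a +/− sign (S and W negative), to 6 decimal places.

1. -0.541939, -68.183500
2. 63.213500, -179.286667
3. -68.857663, -156.113492
4. -26.810583, -162.163056
5. -89.430444, 155.223194

Point 1:
  φ: split at 2 digits → 00° and 32.51632′; 0 + 32.51632/60 = 0.5419387
  hemisphere S, so the sign is −
  Longitude: degrees = first 3 digits = 68, minutes = 11.01; 68 + 11.01/60 = 68.1835000
  W ⇒ negate
Point 2:
  Lat: 12′ + 48.6″ = 12.81000′; 63 + 12.81000/60 = 63.2135000
  N → positive
  Lon: 179 + 17/60 + 12/3600 = 179.2866667
  W → negative
Point 3:
  Lat: split at 2 digits → 68° and 51.4598′; 68 + 51.4598/60 = 68.8576633
  hemisphere S, so the sign is −
  Longitude: split at 3 digits → 156° and 6.8095′; 156 + 6.8095/60 = 156.1134917
  W ⇒ negate
Point 4:
  Lat: 26 + 48/60 + 38.1/3600 = 26.8105833
  S ⇒ negate
  Lon: 162 + 9/60 + 47/3600 = 162.1630556
  W → negative
Point 5:
  φ: 89° + 25/60 + 49.6/3600 = 89 + 0.416667 + 0.013778 = 89.4304444
  S → negative
  λ: 13′ + 23.5″ = 13.39167′; 155 + 13.39167/60 = 155.2231944
  E → positive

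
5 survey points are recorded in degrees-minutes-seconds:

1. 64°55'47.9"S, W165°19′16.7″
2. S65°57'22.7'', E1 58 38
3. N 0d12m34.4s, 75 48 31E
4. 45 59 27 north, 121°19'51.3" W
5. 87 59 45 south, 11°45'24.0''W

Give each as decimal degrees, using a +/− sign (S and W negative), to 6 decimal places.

1. -64.929972, -165.321306
2. -65.956306, 1.977222
3. 0.209556, 75.808611
4. 45.990833, -121.330917
5. -87.995833, -11.756667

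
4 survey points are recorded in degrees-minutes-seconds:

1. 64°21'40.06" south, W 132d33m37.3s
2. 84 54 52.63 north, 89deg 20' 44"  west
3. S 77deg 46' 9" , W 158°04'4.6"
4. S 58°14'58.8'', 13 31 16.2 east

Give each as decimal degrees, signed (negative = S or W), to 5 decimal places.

Point 1:
  Lat: 64 + 21/60 + 40.06/3600 = 64.361128
  S ⇒ negate
  λ: 132 + 33/60 + 37.3/3600 = 132.560361
  hemisphere W, so the sign is −
Point 2:
  Latitude: 84 + 54/60 + 52.63/3600 = 84.914619
  N ⇒ keep positive
  λ: 89 + 20/60 + 44/3600 = 89.345556
  hemisphere W, so the sign is −
Point 3:
  Latitude: 46′ + 9″ = 46.15000′; 77 + 46.15000/60 = 77.769167
  S ⇒ negate
  Lon: 4′ + 4.6″ = 4.07667′; 158 + 4.07667/60 = 158.067944
  hemisphere W, so the sign is −
Point 4:
  Latitude: 58° + 14/60 + 58.8/3600 = 58 + 0.233333 + 0.016333 = 58.249667
  S → negative
  Lon: 13° + 31/60 + 16.2/3600 = 13 + 0.516667 + 0.004500 = 13.521167
  E ⇒ keep positive

1. -64.36113, -132.56036
2. 84.91462, -89.34556
3. -77.76917, -158.06794
4. -58.24967, 13.52117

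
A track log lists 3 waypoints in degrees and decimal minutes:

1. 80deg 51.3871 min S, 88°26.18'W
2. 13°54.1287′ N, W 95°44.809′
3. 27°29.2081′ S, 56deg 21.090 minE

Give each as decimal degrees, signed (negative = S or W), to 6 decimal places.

1. -80.856452, -88.436333
2. 13.902145, -95.746817
3. -27.486802, 56.351500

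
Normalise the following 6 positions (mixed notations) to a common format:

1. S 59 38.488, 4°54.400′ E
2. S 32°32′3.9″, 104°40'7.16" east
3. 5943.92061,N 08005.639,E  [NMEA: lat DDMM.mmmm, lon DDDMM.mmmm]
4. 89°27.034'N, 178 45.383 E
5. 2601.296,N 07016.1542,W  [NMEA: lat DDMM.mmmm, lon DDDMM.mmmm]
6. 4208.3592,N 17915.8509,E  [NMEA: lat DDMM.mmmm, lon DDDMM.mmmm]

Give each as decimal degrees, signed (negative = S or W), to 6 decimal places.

1. -59.641467, 4.906667
2. -32.534417, 104.668656
3. 59.732010, 80.093983
4. 89.450567, 178.756383
5. 26.021600, -70.269237
6. 42.139320, 179.264182

Point 1:
  Lat: 38.488′ = 0.641467°; total 59.6414667
  S → negative
  Lon: 54.4′ = 0.906667°; total 4.9066667
  E → positive
Point 2:
  Lat: 32 + 32/60 + 3.9/3600 = 32.5344167
  S ⇒ negate
  Longitude: 104 + 40/60 + 7.16/3600 = 104.6686556
  E → positive
Point 3:
  Latitude: degrees = first 2 digits = 59, minutes = 43.92061; 59 + 43.92061/60 = 59.7320102
  N ⇒ keep positive
  Lon: degrees = first 3 digits = 80, minutes = 5.639; 80 + 5.639/60 = 80.0939833
  E → positive
Point 4:
  Lat: 27.034′ = 0.450567°; total 89.4505667
  N ⇒ keep positive
  Longitude: 178 + 45.383/60 = 178.7563833
  E ⇒ keep positive
Point 5:
  Latitude: split at 2 digits → 26° and 1.296′; 26 + 1.296/60 = 26.0216000
  N → positive
  Longitude: split at 3 digits → 070° and 16.1542′; 70 + 16.1542/60 = 70.2692367
  hemisphere W, so the sign is −
Point 6:
  φ: split at 2 digits → 42° and 8.3592′; 42 + 8.3592/60 = 42.1393200
  N → positive
  Lon: split at 3 digits → 179° and 15.8509′; 179 + 15.8509/60 = 179.2641817
  E → positive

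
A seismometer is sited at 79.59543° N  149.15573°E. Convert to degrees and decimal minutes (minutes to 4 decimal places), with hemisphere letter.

79° 35.7258′ N, 149° 9.3438′ E

φ: 79° + 0.595430 × 60 = 79° 35.725800′
λ: fractional part 0.155730 → 9.343800 minutes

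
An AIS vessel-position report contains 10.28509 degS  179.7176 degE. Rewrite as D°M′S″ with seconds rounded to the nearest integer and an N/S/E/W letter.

10°17′6″ S, 179°43′3″ E

Lat: 0.285090° → 17.10540′; 0.10540 × 60 = 6.32″
λ: 0.717600 × 60 = 43.05600′ → 43′, remainder × 60 = 3.36″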